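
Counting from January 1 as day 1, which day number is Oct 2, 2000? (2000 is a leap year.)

276

Days in months before Oct: 31 + 29 + 31 + 30 + 31 + 30 + 31 + 31 + 30 = 274.
Plus 2 days into Oct → day 276.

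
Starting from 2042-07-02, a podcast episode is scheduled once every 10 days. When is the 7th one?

The 7th occurrence is 6 intervals after the first: 6 × 10 = 60 days after 2042-07-02.
July has 31 days — 29 days to the end of July leaves 31.
31 days into August → 2042-08-31.

2042-08-31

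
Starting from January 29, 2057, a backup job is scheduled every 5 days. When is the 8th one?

The 8th occurrence is 7 intervals after the first: 7 × 5 = 35 days after January 29, 2057.
January has 31 days — 2 days to the end of January leaves 33.
February has 28 days (5 left).
5 days into March → March 5, 2057.

March 5, 2057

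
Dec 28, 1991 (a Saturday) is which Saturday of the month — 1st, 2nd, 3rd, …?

4th

Day 28 falls in week ⌈28/7⌉ of the month.
Days 1–7 hold the 1st Saturday, 8–14 the 2nd, 15–21 the 3rd, 22–28 the 4th, 29–31 the 5th.
28 is in the range for the 4th.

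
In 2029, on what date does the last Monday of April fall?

2029-04-30

The first Monday of April 2029 is April 2.
April 2029 has 30 days. Adding weeks: 2, 9, 16, 23, 30 — the last one ≤ 30 is the 30th.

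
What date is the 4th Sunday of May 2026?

The first Sunday of May 2026 is May 3.
The 4th Sunday is 3 weeks later: 3 + 21 = 24.

2026-05-24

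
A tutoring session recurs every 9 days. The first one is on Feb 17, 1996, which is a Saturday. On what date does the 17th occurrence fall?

The 17th occurrence is 16 intervals after the first: 16 × 9 = 144 days after Feb 17, 1996.
Feb has 29 days — 12 days to the end of Feb leaves 132.
Mar has 31 days (101 left).
Apr has 30 days (71 left).
May has 31 days (40 left).
Jun has 30 days (10 left).
10 days into Jul → Jul 10, 1996.

Jul 10, 1996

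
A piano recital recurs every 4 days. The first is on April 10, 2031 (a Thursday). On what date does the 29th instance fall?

The 29th occurrence is 28 intervals after the first: 28 × 4 = 112 days after April 10, 2031.
April has 30 days — 20 days to the end of April leaves 92.
May has 31 days (61 left).
June has 30 days (31 left).
31 days into July → July 31, 2031.

July 31, 2031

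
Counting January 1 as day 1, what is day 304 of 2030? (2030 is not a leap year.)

January has 31 days (304 − 31 = 273 remain).
February has 28 days (273 − 28 = 245 remain).
March has 31 days (245 − 31 = 214 remain).
April has 30 days (214 − 30 = 184 remain).
May has 31 days (184 − 31 = 153 remain).
June has 30 days (153 − 30 = 123 remain).
July has 31 days (123 − 31 = 92 remain).
August has 31 days (92 − 31 = 61 remain).
September has 30 days (61 − 30 = 31 remain).
31 into October → October 31.

October 31, 2030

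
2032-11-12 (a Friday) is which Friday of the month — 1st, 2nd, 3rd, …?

Day 12 falls in week ⌈12/7⌉ of the month.
Days 1–7 hold the 1st Friday, 8–14 the 2nd, 15–21 the 3rd, 22–28 the 4th, 29–31 the 5th.
12 is in the range for the 2nd.

2nd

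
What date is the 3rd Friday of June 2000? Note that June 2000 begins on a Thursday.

16 June 2000

June 2000 begins on a Thursday, so the first Friday is June 2 (1 day later).
The 3rd Friday is 2 weeks later: 2 + 14 = 16.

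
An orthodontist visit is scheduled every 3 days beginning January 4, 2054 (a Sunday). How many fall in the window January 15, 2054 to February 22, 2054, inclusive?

13

Occurrences land 3·i days after January 4, 2054 for i = 0, 1, 2, …
January 15, 2054 is 11 days after the start; 11 ÷ 3 = 3 remainder 2; since the remainder is 2, round up to i = 4. First occurrence in the window: #5 on January 16, 2054 (4×3 = 12 days in).
February 22, 2054 is 49 days after the start; 49 ÷ 3 = 16 remainder 1. Last occurrence in the window: #17 on February 21, 2054.
Occurrences #5 through #17: 13 in total.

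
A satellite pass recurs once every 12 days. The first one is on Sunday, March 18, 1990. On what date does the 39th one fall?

June 17, 1991

The 39th occurrence is 38 intervals after the first: 38 × 12 = 456 days after March 18, 1990.
March has 31 days — 13 days to the end of March leaves 443.
From end of March to end of 1990 is 275 days (168 left).
January has 31 days (137 left).
February has 28 days (109 left).
March has 31 days (78 left).
April has 30 days (48 left).
May has 31 days (17 left).
17 days into June → June 17, 1991.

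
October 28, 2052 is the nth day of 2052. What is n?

302

Days in months before October: 31 + 29 + 31 + 30 + 31 + 30 + 31 + 31 + 30 = 274.
Plus 28 days into October → day 302.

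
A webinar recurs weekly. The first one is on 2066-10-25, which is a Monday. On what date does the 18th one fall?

The 18th occurrence is 17 intervals after the first: 17 × 7 = 119 days after 2066-10-25.
October has 31 days — 6 days to the end of October leaves 113.
November has 30 days (83 left).
December has 31 days (52 left).
January has 31 days (21 left).
21 days into February → 2067-02-21.

2067-02-21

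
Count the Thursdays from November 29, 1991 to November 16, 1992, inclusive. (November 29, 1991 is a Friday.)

50

November 29, 1991 is a Friday; the first Thursday on or after it is December 5, 1991 (6 days later).
From December 5, 1991 to November 16, 1992: 26 + 321 = 347 days (rest of 1991, to November 16, 1992 in 1992).
347 ÷ 7 = 49 full weeks with remainder 4, so 49 more Thursdays after the first → 50.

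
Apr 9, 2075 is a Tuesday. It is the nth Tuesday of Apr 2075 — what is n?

Day 9 falls in week ⌈9/7⌉ of the month.
Days 1–7 hold the 1st Tuesday, 8–14 the 2nd, 15–21 the 3rd, 22–28 the 4th, 29–31 the 5th.
9 is in the range for the 2nd.

2nd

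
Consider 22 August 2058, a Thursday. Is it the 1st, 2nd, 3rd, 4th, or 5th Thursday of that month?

Day 22 falls in week ⌈22/7⌉ of the month.
Days 1–7 hold the 1st Thursday, 8–14 the 2nd, 15–21 the 3rd, 22–28 the 4th, 29–31 the 5th.
22 is in the range for the 4th.

4th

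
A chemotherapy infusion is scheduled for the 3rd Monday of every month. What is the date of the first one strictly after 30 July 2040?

20 August 2040

July 2040 starts on a Sunday; its first Monday is the 2nd, so the 3rd Monday is the 16th — 16 July 2040.
That is not after 30 July 2040, so look at August 2040.
August 2040 starts on a Wednesday; its first Monday is the 6th, so the 3rd Monday is the 20th — 20 August 2040.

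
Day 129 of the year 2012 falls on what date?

Jan has 31 days (129 − 31 = 98 remain).
Feb has 29 days (98 − 29 = 69 remain).
Mar has 31 days (69 − 31 = 38 remain).
Apr has 30 days (38 − 30 = 8 remain).
8 into May → May 8.

May 8, 2012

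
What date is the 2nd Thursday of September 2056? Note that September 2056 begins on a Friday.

September 2056 begins on a Friday, so the first Thursday is September 7 (6 days later).
The 2nd Thursday is 1 weeks later: 7 + 7 = 14.

September 14, 2056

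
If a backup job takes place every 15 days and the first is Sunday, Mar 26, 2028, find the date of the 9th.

Jul 24, 2028

The 9th occurrence is 8 intervals after the first: 8 × 15 = 120 days after Mar 26, 2028.
Mar has 31 days — 5 days to the end of Mar leaves 115.
Apr has 30 days (85 left).
May has 31 days (54 left).
Jun has 30 days (24 left).
24 days into Jul → Jul 24, 2028.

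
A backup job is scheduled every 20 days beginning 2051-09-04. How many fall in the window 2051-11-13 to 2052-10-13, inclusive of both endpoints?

Occurrences land 20·i days after 2051-09-04 for i = 0, 1, 2, …
2051-11-13 is 70 days after the start; 70 ÷ 20 = 3 remainder 10; since the remainder is 10, round up to i = 4. First occurrence in the window: #5 on 2051-11-23 (4×20 = 80 days in).
2052-10-13 is 405 days after the start; 405 ÷ 20 = 20 remainder 5. Last occurrence in the window: #21 on 2052-10-08.
Occurrences #5 through #21: 17 in total.

17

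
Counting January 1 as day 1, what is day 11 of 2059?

11 into January → January 11.

January 11, 2059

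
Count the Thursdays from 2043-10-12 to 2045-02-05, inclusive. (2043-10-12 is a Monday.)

2043-10-12 is a Monday; the first Thursday on or after it is 2043-10-15 (3 days later).
From 2043-10-15 to 2045-02-05: 77 + 366 + 36 = 479 days (rest of 2043, 2044, to 2045-02-05 in 2045).
479 ÷ 7 = 68 full weeks with remainder 3, so 68 more Thursdays after the first → 69.

69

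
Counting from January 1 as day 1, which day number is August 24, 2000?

237

Days in months before August: 31 + 29 + 31 + 30 + 31 + 30 + 31 = 213.
Plus 24 days into August → day 237.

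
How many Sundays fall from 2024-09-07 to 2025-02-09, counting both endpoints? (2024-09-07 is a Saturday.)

2024-09-07 is a Saturday; the first Sunday on or after it is 2024-09-08 (1 day later).
From 2024-09-08 to 2025-02-09: 22 + 31 + 30 + 31 + 31 + 9 = 154 days (rest of September, October, November, December, January, February).
154 ÷ 7 = 22 full weeks with remainder 0, so 22 more Sundays after the first → 23.

23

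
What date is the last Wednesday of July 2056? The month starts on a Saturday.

July 2056 begins on a Saturday, so the first Wednesday is July 5 (4 days later).
July 2056 has 31 days. Adding weeks: 5, 12, 19, 26 — the last one ≤ 31 is the 26th.

2056-07-26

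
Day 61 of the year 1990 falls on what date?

Mar 2, 1990

Jan has 31 days (61 − 31 = 30 remain).
Feb has 28 days (30 − 28 = 2 remain).
2 into Mar → Mar 2.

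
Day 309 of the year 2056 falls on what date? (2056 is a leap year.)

Jan has 31 days (309 − 31 = 278 remain).
Feb has 29 days (278 − 29 = 249 remain).
Mar has 31 days (249 − 31 = 218 remain).
Apr has 30 days (218 − 30 = 188 remain).
May has 31 days (188 − 31 = 157 remain).
Jun has 30 days (157 − 30 = 127 remain).
Jul has 31 days (127 − 31 = 96 remain).
Aug has 31 days (96 − 31 = 65 remain).
Sep has 30 days (65 − 30 = 35 remain).
Oct has 31 days (35 − 31 = 4 remain).
4 into Nov → Nov 4.

Nov 4, 2056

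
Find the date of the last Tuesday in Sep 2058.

Sep 24, 2058

The first Tuesday of Sep 2058 is Sep 3.
Sep 2058 has 30 days. Adding weeks: 3, 10, 17, 24 — the last one ≤ 30 is the 24th.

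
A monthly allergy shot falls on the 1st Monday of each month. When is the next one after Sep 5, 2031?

Sep 2031 starts on a Monday, so its 1st Monday is Sep 1, 2031.
That is not after Sep 5, 2031, so look at Oct 2031.
Oct 2031 starts on a Wednesday, so its 1st Monday is Oct 6, 2031 (5 days in).

Oct 6, 2031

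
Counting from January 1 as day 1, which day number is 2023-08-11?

223

Days in months before August: 31 + 28 + 31 + 30 + 31 + 30 + 31 = 212.
Plus 11 days into August → day 223.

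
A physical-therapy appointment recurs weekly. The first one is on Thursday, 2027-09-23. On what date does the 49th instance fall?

The 49th occurrence is 48 intervals after the first: 48 × 7 = 336 days after 2027-09-23.
September has 30 days — 7 days to the end of September leaves 329.
October has 31 days (298 left).
November has 30 days (268 left).
December has 31 days (237 left).
January has 31 days (206 left).
February has 29 days (177 left).
March has 31 days (146 left).
April has 30 days (116 left).
May has 31 days (85 left).
June has 30 days (55 left).
July has 31 days (24 left).
24 days into August → 2028-08-24.

2028-08-24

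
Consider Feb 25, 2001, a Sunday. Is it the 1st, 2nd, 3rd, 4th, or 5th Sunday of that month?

4th

Day 25 falls in week ⌈25/7⌉ of the month.
Days 1–7 hold the 1st Sunday, 8–14 the 2nd, 15–21 the 3rd, 22–28 the 4th, 29–31 the 5th.
25 is in the range for the 4th.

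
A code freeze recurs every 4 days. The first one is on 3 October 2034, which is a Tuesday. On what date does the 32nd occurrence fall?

4 February 2035

The 32nd occurrence is 31 intervals after the first: 31 × 4 = 124 days after 3 October 2034.
October has 31 days — 28 days to the end of October leaves 96.
November has 30 days (66 left).
December has 31 days (35 left).
January has 31 days (4 left).
4 days into February → 4 February 2035.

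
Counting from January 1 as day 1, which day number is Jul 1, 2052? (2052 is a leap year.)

183

Days in months before Jul: 31 + 29 + 31 + 30 + 31 + 30 = 182.
Plus 1 day into Jul → day 183.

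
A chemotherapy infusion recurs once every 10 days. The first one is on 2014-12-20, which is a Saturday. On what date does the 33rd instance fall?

The 33rd occurrence is 32 intervals after the first: 32 × 10 = 320 days after 2014-12-20.
December has 31 days — 11 days to the end of December leaves 309.
January has 31 days (278 left).
February has 28 days (250 left).
March has 31 days (219 left).
April has 30 days (189 left).
May has 31 days (158 left).
June has 30 days (128 left).
July has 31 days (97 left).
August has 31 days (66 left).
September has 30 days (36 left).
October has 31 days (5 left).
5 days into November → 2015-11-05.

2015-11-05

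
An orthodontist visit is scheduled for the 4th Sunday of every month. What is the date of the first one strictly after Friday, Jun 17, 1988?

Jun 26, 1988

Jun 1988 starts on a Wednesday; its first Sunday is the 5th, so the 4th Sunday is the 26th — Jun 26, 1988.
Jun 26, 1988 is after Jun 17, 1988, so that is the next one.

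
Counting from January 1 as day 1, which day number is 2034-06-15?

Days in months before June: 31 + 28 + 31 + 30 + 31 = 151.
Plus 15 days into June → day 166.

166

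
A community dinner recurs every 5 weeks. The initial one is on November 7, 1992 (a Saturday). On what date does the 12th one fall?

November 27, 1993

The 12th occurrence is 11 intervals after the first: 11 × 35 = 385 days after November 7, 1992.
November has 30 days — 23 days to the end of November leaves 362.
December has 31 days (331 left).
January has 31 days (300 left).
February has 28 days (272 left).
March has 31 days (241 left).
April has 30 days (211 left).
May has 31 days (180 left).
June has 30 days (150 left).
July has 31 days (119 left).
August has 31 days (88 left).
September has 30 days (58 left).
October has 31 days (27 left).
27 days into November → November 27, 1993.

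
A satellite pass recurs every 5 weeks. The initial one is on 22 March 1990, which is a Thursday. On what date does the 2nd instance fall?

26 April 1990

The 2nd occurrence is 1 interval after the first: 1 × 35 = 35 days after 22 March 1990.
March has 31 days — 9 days to the end of March leaves 26.
26 days into April → 26 April 1990.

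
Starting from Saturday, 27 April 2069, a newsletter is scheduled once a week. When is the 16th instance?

10 August 2069

The 16th occurrence is 15 intervals after the first: 15 × 7 = 105 days after 27 April 2069.
April has 30 days — 3 days to the end of April leaves 102.
May has 31 days (71 left).
June has 30 days (41 left).
July has 31 days (10 left).
10 days into August → 10 August 2069.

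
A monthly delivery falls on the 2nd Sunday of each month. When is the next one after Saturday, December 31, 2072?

December 2072 starts on a Thursday; its first Sunday is the 4th, so the 2nd Sunday is the 11th — December 11, 2072.
That is not after December 31, 2072, so look at January 2073.
January 2073 starts on a Sunday; its first Sunday is the 1st, so the 2nd Sunday is the 8th — January 8, 2073.

January 8, 2073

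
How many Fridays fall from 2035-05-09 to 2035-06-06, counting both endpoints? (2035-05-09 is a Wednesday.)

4

2035-05-09 is a Wednesday; the first Friday on or after it is 2035-05-11 (2 days later).
From 2035-05-11 to 2035-06-06: 20 + 6 = 26 days (rest of May, June).
26 ÷ 7 = 3 full weeks with remainder 5, so 3 more Fridays after the first → 4.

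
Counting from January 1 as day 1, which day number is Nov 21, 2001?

325

Days in months before Nov: 31 + 28 + 31 + 30 + 31 + 30 + 31 + 31 + 30 + 31 = 304.
Plus 21 days into Nov → day 325.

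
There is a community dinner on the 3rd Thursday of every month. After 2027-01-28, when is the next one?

2027-02-18

January 2027 starts on a Friday; its first Thursday is the 7th, so the 3rd Thursday is the 21st — 2027-01-21.
That is not after 2027-01-28, so look at February 2027.
February 2027 starts on a Monday; its first Thursday is the 4th, so the 3rd Thursday is the 18th — 2027-02-18.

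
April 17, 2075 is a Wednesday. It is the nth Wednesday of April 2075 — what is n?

3rd

Day 17 falls in week ⌈17/7⌉ of the month.
Days 1–7 hold the 1st Wednesday, 8–14 the 2nd, 15–21 the 3rd, 22–28 the 4th, 29–31 the 5th.
17 is in the range for the 3rd.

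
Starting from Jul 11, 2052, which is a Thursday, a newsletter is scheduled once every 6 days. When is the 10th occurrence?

The 10th occurrence is 9 intervals after the first: 9 × 6 = 54 days after Jul 11, 2052.
Jul has 31 days — 20 days to the end of Jul leaves 34.
Aug has 31 days (3 left).
3 days into Sep → Sep 3, 2052.

Sep 3, 2052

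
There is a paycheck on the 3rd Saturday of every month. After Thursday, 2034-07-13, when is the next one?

July 2034 starts on a Saturday; its first Saturday is the 1st, so the 3rd Saturday is the 15th — 2034-07-15.
2034-07-15 is after 2034-07-13, so that is the next one.

2034-07-15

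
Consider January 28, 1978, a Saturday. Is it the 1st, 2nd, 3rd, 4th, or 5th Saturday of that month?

4th

Day 28 falls in week ⌈28/7⌉ of the month.
Days 1–7 hold the 1st Saturday, 8–14 the 2nd, 15–21 the 3rd, 22–28 the 4th, 29–31 the 5th.
28 is in the range for the 4th.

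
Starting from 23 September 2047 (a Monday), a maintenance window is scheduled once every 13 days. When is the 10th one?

The 10th occurrence is 9 intervals after the first: 9 × 13 = 117 days after 23 September 2047.
September has 30 days — 7 days to the end of September leaves 110.
October has 31 days (79 left).
November has 30 days (49 left).
December has 31 days (18 left).
18 days into January → 18 January 2048.

18 January 2048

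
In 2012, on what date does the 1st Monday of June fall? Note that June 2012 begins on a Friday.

June 2012 begins on a Friday, so the first Monday is June 4 (3 days later).

June 4, 2012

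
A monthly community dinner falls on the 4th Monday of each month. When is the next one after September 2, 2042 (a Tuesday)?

September 22, 2042

September 2042 starts on a Monday; its first Monday is the 1st, so the 4th Monday is the 22nd — September 22, 2042.
September 22, 2042 is after September 2, 2042, so that is the next one.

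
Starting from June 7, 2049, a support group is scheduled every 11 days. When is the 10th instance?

The 10th occurrence is 9 intervals after the first: 9 × 11 = 99 days after June 7, 2049.
June has 30 days — 23 days to the end of June leaves 76.
July has 31 days (45 left).
August has 31 days (14 left).
14 days into September → September 14, 2049.

September 14, 2049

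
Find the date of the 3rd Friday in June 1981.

The first Friday of June 1981 is June 5.
The 3rd Friday is 2 weeks later: 5 + 14 = 19.

19 June 1981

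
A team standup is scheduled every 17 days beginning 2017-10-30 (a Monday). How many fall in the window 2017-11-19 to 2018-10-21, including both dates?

19

Occurrences land 17·i days after 2017-10-30 for i = 0, 1, 2, …
2017-11-19 is 20 days after the start; 20 ÷ 17 = 1 remainder 3; since the remainder is 3, round up to i = 2. First occurrence in the window: #3 on 2017-12-03 (2×17 = 34 days in).
2018-10-21 is 356 days after the start; 356 ÷ 17 = 20 remainder 16. Last occurrence in the window: #21 on 2018-10-05.
Occurrences #3 through #21: 19 in total.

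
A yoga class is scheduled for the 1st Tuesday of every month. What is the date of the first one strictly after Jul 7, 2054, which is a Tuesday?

Aug 4, 2054

Jul 2054 starts on a Wednesday, so its 1st Tuesday is Jul 7, 2054 (6 days in).
That is not after Jul 7, 2054, so look at Aug 2054.
Aug 2054 starts on a Saturday, so its 1st Tuesday is Aug 4, 2054 (3 days in).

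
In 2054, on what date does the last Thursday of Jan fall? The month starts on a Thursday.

Jan 2054 begins on a Thursday, so the first Thursday is Jan 1.
Jan 2054 has 31 days. Adding weeks: 1, 8, 15, 22, 29 — the last one ≤ 31 is the 29th.

Jan 29, 2054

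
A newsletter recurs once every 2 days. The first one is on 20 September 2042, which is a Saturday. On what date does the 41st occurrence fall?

The 41st occurrence is 40 intervals after the first: 40 × 2 = 80 days after 20 September 2042.
September has 30 days — 10 days to the end of September leaves 70.
October has 31 days (39 left).
November has 30 days (9 left).
9 days into December → 9 December 2042.

9 December 2042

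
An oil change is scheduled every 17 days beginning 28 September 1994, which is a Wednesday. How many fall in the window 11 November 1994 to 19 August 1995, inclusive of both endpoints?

Occurrences land 17·i days after 28 September 1994 for i = 0, 1, 2, …
11 November 1994 is 44 days after the start; 44 ÷ 17 = 2 remainder 10; since the remainder is 10, round up to i = 3. First occurrence in the window: #4 on 18 November 1994 (3×17 = 51 days in).
19 August 1995 is 325 days after the start; 325 ÷ 17 = 19 remainder 2. Last occurrence in the window: #20 on 17 August 1995.
Occurrences #4 through #20: 17 in total.

17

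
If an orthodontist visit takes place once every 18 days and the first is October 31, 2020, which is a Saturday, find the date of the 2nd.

November 18, 2020

The 2nd occurrence is 1 interval after the first: 1 × 18 = 18 days after October 31, 2020.
October has 31 days — 0 days to the end of October leaves 18.
18 days into November → November 18, 2020.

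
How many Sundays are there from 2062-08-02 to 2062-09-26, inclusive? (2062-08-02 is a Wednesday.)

2062-08-02 is a Wednesday; the first Sunday on or after it is 2062-08-06 (4 days later).
From 2062-08-06 to 2062-09-26: 25 + 26 = 51 days (rest of August, September).
51 ÷ 7 = 7 full weeks with remainder 2, so 7 more Sundays after the first → 8.

8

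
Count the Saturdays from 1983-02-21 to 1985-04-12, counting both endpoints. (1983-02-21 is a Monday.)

1983-02-21 is a Monday; the first Saturday on or after it is 1983-02-26 (5 days later).
From 1983-02-26 to 1985-04-12: 308 + 366 + 102 = 776 days (rest of 1983, 1984, to 1985-04-12 in 1985).
776 ÷ 7 = 110 full weeks with remainder 6, so 110 more Saturdays after the first → 111.

111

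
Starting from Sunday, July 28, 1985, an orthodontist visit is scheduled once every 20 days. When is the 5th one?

October 16, 1985

The 5th occurrence is 4 intervals after the first: 4 × 20 = 80 days after July 28, 1985.
July has 31 days — 3 days to the end of July leaves 77.
August has 31 days (46 left).
September has 30 days (16 left).
16 days into October → October 16, 1985.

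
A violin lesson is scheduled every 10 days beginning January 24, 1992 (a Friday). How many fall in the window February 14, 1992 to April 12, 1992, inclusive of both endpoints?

Occurrences land 10·i days after January 24, 1992 for i = 0, 1, 2, …
February 14, 1992 is 21 days after the start; 21 ÷ 10 = 2 remainder 1; since the remainder is 1, round up to i = 3. First occurrence in the window: #4 on February 23, 1992 (3×10 = 30 days in).
April 12, 1992 is 79 days after the start; 79 ÷ 10 = 7 remainder 9. Last occurrence in the window: #8 on April 3, 1992.
Occurrences #4 through #8: 5 in total.

5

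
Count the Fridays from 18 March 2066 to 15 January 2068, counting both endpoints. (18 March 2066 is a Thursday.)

96

18 March 2066 is a Thursday; the first Friday on or after it is 19 March 2066 (1 day later).
From 19 March 2066 to 15 January 2068: 287 + 365 + 15 = 667 days (rest of 2066, 2067, to 15 January 2068 in 2068).
667 ÷ 7 = 95 full weeks with remainder 2, so 95 more Fridays after the first → 96.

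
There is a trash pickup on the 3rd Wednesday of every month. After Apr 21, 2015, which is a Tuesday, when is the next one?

May 20, 2015

Apr 2015 starts on a Wednesday; its first Wednesday is the 1st, so the 3rd Wednesday is the 15th — Apr 15, 2015.
That is not after Apr 21, 2015, so look at May 2015.
May 2015 starts on a Friday; its first Wednesday is the 6th, so the 3rd Wednesday is the 20th — May 20, 2015.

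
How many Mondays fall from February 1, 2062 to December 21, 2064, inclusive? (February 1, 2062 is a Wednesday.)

February 1, 2062 is a Wednesday; the first Monday on or after it is February 6, 2062 (5 days later).
From February 6, 2062 to December 21, 2064: 328 + 365 + 356 = 1049 days (rest of 2062, 2063, to December 21, 2064 in 2064).
1049 ÷ 7 = 149 full weeks with remainder 6, so 149 more Mondays after the first → 150.

150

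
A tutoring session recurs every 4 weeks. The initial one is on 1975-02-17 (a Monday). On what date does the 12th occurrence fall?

1975-12-22

The 12th occurrence is 11 intervals after the first: 11 × 28 = 308 days after 1975-02-17.
February has 28 days — 11 days to the end of February leaves 297.
March has 31 days (266 left).
April has 30 days (236 left).
May has 31 days (205 left).
June has 30 days (175 left).
July has 31 days (144 left).
August has 31 days (113 left).
September has 30 days (83 left).
October has 31 days (52 left).
November has 30 days (22 left).
22 days into December → 1975-12-22.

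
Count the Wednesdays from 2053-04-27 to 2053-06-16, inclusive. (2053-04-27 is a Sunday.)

2053-04-27 is a Sunday; the first Wednesday on or after it is 2053-04-30 (3 days later).
From 2053-04-30 to 2053-06-16: 0 + 31 + 16 = 47 days (rest of April, May, June).
47 ÷ 7 = 6 full weeks with remainder 5, so 6 more Wednesdays after the first → 7.

7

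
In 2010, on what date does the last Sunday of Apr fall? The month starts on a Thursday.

Apr 2010 begins on a Thursday, so the first Sunday is Apr 4 (3 days later).
Apr 2010 has 30 days. Adding weeks: 4, 11, 18, 25 — the last one ≤ 30 is the 25th.

Apr 25, 2010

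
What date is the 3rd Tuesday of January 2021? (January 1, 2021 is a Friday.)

January 2021 begins on a Friday, so the first Tuesday is January 5 (4 days later).
The 3rd Tuesday is 2 weeks later: 5 + 14 = 19.

January 19, 2021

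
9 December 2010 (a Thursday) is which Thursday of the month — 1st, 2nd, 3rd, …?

Day 9 falls in week ⌈9/7⌉ of the month.
Days 1–7 hold the 1st Thursday, 8–14 the 2nd, 15–21 the 3rd, 22–28 the 4th, 29–31 the 5th.
9 is in the range for the 2nd.

2nd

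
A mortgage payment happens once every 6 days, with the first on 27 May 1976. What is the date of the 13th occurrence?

The 13th occurrence is 12 intervals after the first: 12 × 6 = 72 days after 27 May 1976.
May has 31 days — 4 days to the end of May leaves 68.
June has 30 days (38 left).
July has 31 days (7 left).
7 days into August → 7 August 1976.

7 August 1976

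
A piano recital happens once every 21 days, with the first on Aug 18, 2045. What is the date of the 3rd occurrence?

Sep 29, 2045

The 3rd occurrence is 2 intervals after the first: 2 × 21 = 42 days after Aug 18, 2045.
Aug has 31 days — 13 days to the end of Aug leaves 29.
29 days into Sep → Sep 29, 2045.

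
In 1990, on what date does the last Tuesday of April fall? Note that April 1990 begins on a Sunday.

24 April 1990

April 1990 begins on a Sunday, so the first Tuesday is April 3 (2 days later).
April 1990 has 30 days. Adding weeks: 3, 10, 17, 24 — the last one ≤ 30 is the 24th.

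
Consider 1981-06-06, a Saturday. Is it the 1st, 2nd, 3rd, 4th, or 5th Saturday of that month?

Day 6 falls in week ⌈6/7⌉ of the month.
Days 1–7 hold the 1st Saturday, 8–14 the 2nd, 15–21 the 3rd, 22–28 the 4th, 29–31 the 5th.
6 is in the range for the 1st.

1st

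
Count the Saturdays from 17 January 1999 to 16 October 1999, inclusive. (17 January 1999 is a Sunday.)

17 January 1999 is a Sunday; the first Saturday on or after it is 23 January 1999 (6 days later).
From 23 January 1999 to 16 October 1999: 8 + 28 + 31 + 30 + 31 + 30 + 31 + 31 + 30 + 16 = 266 days (rest of January, February, March, April, May, June, July, August, September, October).
266 ÷ 7 = 38 full weeks with remainder 0, so 38 more Saturdays after the first → 39.

39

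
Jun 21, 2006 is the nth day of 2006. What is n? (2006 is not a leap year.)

Days in months before Jun: 31 + 28 + 31 + 30 + 31 = 151.
Plus 21 days into Jun → day 172.

172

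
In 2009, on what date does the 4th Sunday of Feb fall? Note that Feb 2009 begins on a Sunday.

Feb 2009 begins on a Sunday, so the first Sunday is Feb 1.
The 4th Sunday is 3 weeks later: 1 + 21 = 22.

Feb 22, 2009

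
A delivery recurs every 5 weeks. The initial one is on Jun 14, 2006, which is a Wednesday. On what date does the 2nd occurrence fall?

The 2nd occurrence is 1 interval after the first: 1 × 35 = 35 days after Jun 14, 2006.
Jun has 30 days — 16 days to the end of Jun leaves 19.
19 days into Jul → Jul 19, 2006.

Jul 19, 2006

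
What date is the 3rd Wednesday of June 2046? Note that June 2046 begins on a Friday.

June 2046 begins on a Friday, so the first Wednesday is June 6 (5 days later).
The 3rd Wednesday is 2 weeks later: 6 + 14 = 20.

2046-06-20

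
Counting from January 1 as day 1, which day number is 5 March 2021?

Days in months before March: 31 + 28 = 59.
Plus 5 days into March → day 64.

64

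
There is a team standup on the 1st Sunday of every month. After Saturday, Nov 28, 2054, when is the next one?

Nov 2054 starts on a Sunday, so its 1st Sunday is Nov 1, 2054.
That is not after Nov 28, 2054, so look at Dec 2054.
Dec 2054 starts on a Tuesday, so its 1st Sunday is Dec 6, 2054 (5 days in).

Dec 6, 2054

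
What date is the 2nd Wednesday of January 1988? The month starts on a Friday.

January 1988 begins on a Friday, so the first Wednesday is January 6 (5 days later).
The 2nd Wednesday is 1 weeks later: 6 + 7 = 13.

13 January 1988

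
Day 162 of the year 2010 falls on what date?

January has 31 days (162 − 31 = 131 remain).
February has 28 days (131 − 28 = 103 remain).
March has 31 days (103 − 31 = 72 remain).
April has 30 days (72 − 30 = 42 remain).
May has 31 days (42 − 31 = 11 remain).
11 into June → June 11.

2010-06-11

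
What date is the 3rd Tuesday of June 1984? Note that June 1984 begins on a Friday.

1984-06-19

June 1984 begins on a Friday, so the first Tuesday is June 5 (4 days later).
The 3rd Tuesday is 2 weeks later: 5 + 14 = 19.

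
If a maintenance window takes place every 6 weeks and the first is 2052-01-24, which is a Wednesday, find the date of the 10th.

2053-02-05

The 10th occurrence is 9 intervals after the first: 9 × 42 = 378 days after 2052-01-24.
January has 31 days — 7 days to the end of January leaves 371.
February has 29 days (342 left).
March has 31 days (311 left).
April has 30 days (281 left).
May has 31 days (250 left).
June has 30 days (220 left).
July has 31 days (189 left).
August has 31 days (158 left).
September has 30 days (128 left).
October has 31 days (97 left).
November has 30 days (67 left).
December has 31 days (36 left).
January has 31 days (5 left).
5 days into February → 2053-02-05.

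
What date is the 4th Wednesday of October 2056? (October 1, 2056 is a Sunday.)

October 2056 begins on a Sunday, so the first Wednesday is October 4 (3 days later).
The 4th Wednesday is 3 weeks later: 4 + 21 = 25.

25 October 2056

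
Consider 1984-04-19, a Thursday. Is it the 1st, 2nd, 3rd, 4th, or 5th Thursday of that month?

3rd

Day 19 falls in week ⌈19/7⌉ of the month.
Days 1–7 hold the 1st Thursday, 8–14 the 2nd, 15–21 the 3rd, 22–28 the 4th, 29–31 the 5th.
19 is in the range for the 3rd.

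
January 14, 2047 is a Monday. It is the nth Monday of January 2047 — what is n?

Day 14 falls in week ⌈14/7⌉ of the month.
Days 1–7 hold the 1st Monday, 8–14 the 2nd, 15–21 the 3rd, 22–28 the 4th, 29–31 the 5th.
14 is in the range for the 2nd.

2nd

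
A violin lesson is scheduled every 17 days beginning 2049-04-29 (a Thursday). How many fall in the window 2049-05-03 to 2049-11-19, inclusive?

12

Occurrences land 17·i days after 2049-04-29 for i = 0, 1, 2, …
2049-05-03 is 4 days after the start; 4 ÷ 17 = 0 remainder 4; since the remainder is 4, round up to i = 1. First occurrence in the window: #2 on 2049-05-16 (1×17 = 17 days in).
2049-11-19 is 204 days after the start; 204 ÷ 17 = 12 remainder 0. Last occurrence in the window: #13 on 2049-11-19.
Occurrences #2 through #13: 12 in total.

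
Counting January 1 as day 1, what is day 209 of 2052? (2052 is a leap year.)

Jan has 31 days (209 − 31 = 178 remain).
Feb has 29 days (178 − 29 = 149 remain).
Mar has 31 days (149 − 31 = 118 remain).
Apr has 30 days (118 − 30 = 88 remain).
May has 31 days (88 − 31 = 57 remain).
Jun has 30 days (57 − 30 = 27 remain).
27 into Jul → Jul 27.

Jul 27, 2052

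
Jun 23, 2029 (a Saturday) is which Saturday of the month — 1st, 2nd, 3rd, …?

Day 23 falls in week ⌈23/7⌉ of the month.
Days 1–7 hold the 1st Saturday, 8–14 the 2nd, 15–21 the 3rd, 22–28 the 4th, 29–31 the 5th.
23 is in the range for the 4th.

4th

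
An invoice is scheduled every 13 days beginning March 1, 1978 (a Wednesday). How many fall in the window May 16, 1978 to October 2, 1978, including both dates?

11

Occurrences land 13·i days after March 1, 1978 for i = 0, 1, 2, …
May 16, 1978 is 76 days after the start; 76 ÷ 13 = 5 remainder 11; since the remainder is 11, round up to i = 6. First occurrence in the window: #7 on May 18, 1978 (6×13 = 78 days in).
October 2, 1978 is 215 days after the start; 215 ÷ 13 = 16 remainder 7. Last occurrence in the window: #17 on September 25, 1978.
Occurrences #7 through #17: 11 in total.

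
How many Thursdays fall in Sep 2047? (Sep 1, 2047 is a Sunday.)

4

Sep 1, 2047 is a Sunday; the first Thursday on or after it is Sep 5, 2047 (4 days later).
From Sep 5, 2047 to Sep 30, 2047 is 30 − 5 = 25 days.
25 ÷ 7 = 3 full weeks with remainder 4, so 3 more Thursdays after the first → 4.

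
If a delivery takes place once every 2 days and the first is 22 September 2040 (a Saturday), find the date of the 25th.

9 November 2040

The 25th occurrence is 24 intervals after the first: 24 × 2 = 48 days after 22 September 2040.
September has 30 days — 8 days to the end of September leaves 40.
October has 31 days (9 left).
9 days into November → 9 November 2040.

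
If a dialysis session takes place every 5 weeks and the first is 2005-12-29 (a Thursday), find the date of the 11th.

The 11th occurrence is 10 intervals after the first: 10 × 35 = 350 days after 2005-12-29.
December has 31 days — 2 days to the end of December leaves 348.
January has 31 days (317 left).
February has 28 days (289 left).
March has 31 days (258 left).
April has 30 days (228 left).
May has 31 days (197 left).
June has 30 days (167 left).
July has 31 days (136 left).
August has 31 days (105 left).
September has 30 days (75 left).
October has 31 days (44 left).
November has 30 days (14 left).
14 days into December → 2006-12-14.

2006-12-14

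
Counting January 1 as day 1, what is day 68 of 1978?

January has 31 days (68 − 31 = 37 remain).
February has 28 days (37 − 28 = 9 remain).
9 into March → March 9.

9 March 1978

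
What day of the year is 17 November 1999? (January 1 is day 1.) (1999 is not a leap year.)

Days in months before November: 31 + 28 + 31 + 30 + 31 + 30 + 31 + 31 + 30 + 31 = 304.
Plus 17 days into November → day 321.

321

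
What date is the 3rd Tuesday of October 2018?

October 16, 2018

October 2018 begins on a Monday, so the first Tuesday is October 2 (1 day later).
The 3rd Tuesday is 2 weeks later: 2 + 14 = 16.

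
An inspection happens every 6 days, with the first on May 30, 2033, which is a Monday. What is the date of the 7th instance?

July 5, 2033

The 7th occurrence is 6 intervals after the first: 6 × 6 = 36 days after May 30, 2033.
May has 31 days — 1 day to the end of May leaves 35.
June has 30 days (5 left).
5 days into July → July 5, 2033.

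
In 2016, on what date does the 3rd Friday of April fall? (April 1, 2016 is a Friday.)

15 April 2016

April 2016 begins on a Friday, so the first Friday is April 1.
The 3rd Friday is 2 weeks later: 1 + 14 = 15.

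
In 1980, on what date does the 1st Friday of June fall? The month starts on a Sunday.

June 1980 begins on a Sunday, so the first Friday is June 6 (5 days later).

1980-06-06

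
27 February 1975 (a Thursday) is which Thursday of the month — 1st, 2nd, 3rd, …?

Day 27 falls in week ⌈27/7⌉ of the month.
Days 1–7 hold the 1st Thursday, 8–14 the 2nd, 15–21 the 3rd, 22–28 the 4th, 29–31 the 5th.
27 is in the range for the 4th.

4th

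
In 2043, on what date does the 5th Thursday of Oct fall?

The first Thursday of Oct 2043 is Oct 1.
The 5th Thursday is 4 weeks later: 1 + 28 = 29.

Oct 29, 2043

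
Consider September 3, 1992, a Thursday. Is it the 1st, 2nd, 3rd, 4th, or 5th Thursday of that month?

Day 3 falls in week ⌈3/7⌉ of the month.
Days 1–7 hold the 1st Thursday, 8–14 the 2nd, 15–21 the 3rd, 22–28 the 4th, 29–31 the 5th.
3 is in the range for the 1st.

1st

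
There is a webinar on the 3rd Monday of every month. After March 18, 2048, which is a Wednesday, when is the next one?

April 20, 2048

March 2048 starts on a Sunday; its first Monday is the 2nd, so the 3rd Monday is the 16th — March 16, 2048.
That is not after March 18, 2048, so look at April 2048.
April 2048 starts on a Wednesday; its first Monday is the 6th, so the 3rd Monday is the 20th — April 20, 2048.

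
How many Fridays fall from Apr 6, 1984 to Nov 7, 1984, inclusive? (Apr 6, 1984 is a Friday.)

31

Apr 6, 1984 is a Friday; the first Friday on or after it is Apr 6, 1984.
From Apr 6, 1984 to Nov 7, 1984: 24 + 31 + 30 + 31 + 31 + 30 + 31 + 7 = 215 days (rest of Apr, May, Jun, Jul, Aug, Sep, Oct, Nov).
215 ÷ 7 = 30 full weeks with remainder 5, so 30 more Fridays after the first → 31.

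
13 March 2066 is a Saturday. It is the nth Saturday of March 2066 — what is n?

Day 13 falls in week ⌈13/7⌉ of the month.
Days 1–7 hold the 1st Saturday, 8–14 the 2nd, 15–21 the 3rd, 22–28 the 4th, 29–31 the 5th.
13 is in the range for the 2nd.

2nd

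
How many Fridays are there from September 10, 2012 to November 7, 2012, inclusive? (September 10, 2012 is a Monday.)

September 10, 2012 is a Monday; the first Friday on or after it is September 14, 2012 (4 days later).
From September 14, 2012 to November 7, 2012: 16 + 31 + 7 = 54 days (rest of September, October, November).
54 ÷ 7 = 7 full weeks with remainder 5, so 7 more Fridays after the first → 8.

8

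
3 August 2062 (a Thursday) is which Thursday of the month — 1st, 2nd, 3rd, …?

Day 3 falls in week ⌈3/7⌉ of the month.
Days 1–7 hold the 1st Thursday, 8–14 the 2nd, 15–21 the 3rd, 22–28 the 4th, 29–31 the 5th.
3 is in the range for the 1st.

1st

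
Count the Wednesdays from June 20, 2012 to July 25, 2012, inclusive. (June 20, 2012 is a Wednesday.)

June 20, 2012 is a Wednesday; the first Wednesday on or after it is June 20, 2012.
From June 20, 2012 to July 25, 2012: 10 + 25 = 35 days (rest of June, July).
35 ÷ 7 = 5 full weeks with remainder 0, so 5 more Wednesdays after the first → 6.

6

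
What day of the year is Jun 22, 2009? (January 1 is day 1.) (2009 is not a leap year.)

173

Days in months before Jun: 31 + 28 + 31 + 30 + 31 = 151.
Plus 22 days into Jun → day 173.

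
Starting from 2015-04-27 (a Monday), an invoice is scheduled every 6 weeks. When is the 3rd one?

2015-07-20

The 3rd occurrence is 2 intervals after the first: 2 × 42 = 84 days after 2015-04-27.
April has 30 days — 3 days to the end of April leaves 81.
May has 31 days (50 left).
June has 30 days (20 left).
20 days into July → 2015-07-20.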